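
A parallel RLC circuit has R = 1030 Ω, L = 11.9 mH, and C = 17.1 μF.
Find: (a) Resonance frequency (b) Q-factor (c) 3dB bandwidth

Step 1 — Resonance: ω₀ = 1/√(LC) = 1/√(0.0119·1.71e-05) = 2217 rad/s.
Step 2 — f₀ = ω₀/(2π) = 352.8 Hz.
Step 3 — Parallel Q: Q = R/(ω₀L) = 1030/(2217·0.0119) = 39.04.
Step 4 — Bandwidth: Δω = ω₀/Q = 56.78 rad/s; BW = Δω/(2π) = 9.036 Hz.

(a) f₀ = 352.8 Hz  (b) Q = 39.04  (c) BW = 9.036 Hz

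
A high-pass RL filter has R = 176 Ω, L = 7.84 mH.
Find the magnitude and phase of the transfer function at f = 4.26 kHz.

Step 1 — Angular frequency: ω = 2π·4260 = 2.677e+04 rad/s.
Step 2 — Transfer function: H(jω) = jωL/(R + jωL).
Step 3 — Numerator jωL = j·209.8; denominator R + jωL = 176 + j209.8.
Step 4 — H = 0.5871 + j0.4924.
Step 5 — Magnitude: |H| = 0.7662 (-2.3 dB); phase: φ = 40.0°.

|H| = 0.7662 (-2.3 dB), φ = 40.0°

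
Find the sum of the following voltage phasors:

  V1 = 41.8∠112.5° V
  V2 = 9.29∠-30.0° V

Step 1 — Convert each phasor to rectangular form:
  V1 = 41.8·(cos(112.5°) + j·sin(112.5°)) = -16 + j38.62 V
  V2 = 9.29·(cos(-30.0°) + j·sin(-30.0°)) = 8.045 - j4.645 V
Step 2 — Sum components: V_total = -7.951 + j33.97 V.
Step 3 — Convert to polar: |V_total| = 34.89 V, ∠V_total = 103.2°.

V_total = 34.89∠103.2° V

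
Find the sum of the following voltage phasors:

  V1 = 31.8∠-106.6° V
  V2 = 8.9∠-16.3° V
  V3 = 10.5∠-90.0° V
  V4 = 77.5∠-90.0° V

Step 1 — Convert each phasor to rectangular form:
  V1 = 31.8·(cos(-106.6°) + j·sin(-106.6°)) = -9.085 - j30.47 V
  V2 = 8.9·(cos(-16.3°) + j·sin(-16.3°)) = 8.542 - j2.498 V
  V3 = 10.5·(cos(-90.0°) + j·sin(-90.0°)) = 0 - j10.5 V
  V4 = 77.5·(cos(-90.0°) + j·sin(-90.0°)) = 0 - j77.5 V
Step 2 — Sum components: V_total = -0.5426 - j121 V.
Step 3 — Convert to polar: |V_total| = 121 V, ∠V_total = -90.3°.

V_total = 121∠-90.3° V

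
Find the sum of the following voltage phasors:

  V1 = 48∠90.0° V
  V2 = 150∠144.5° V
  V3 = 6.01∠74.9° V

Step 1 — Convert each phasor to rectangular form:
  V1 = 48·(cos(90.0°) + j·sin(90.0°)) = 0 + j48 V
  V2 = 150·(cos(144.5°) + j·sin(144.5°)) = -122.1 + j87.11 V
  V3 = 6.01·(cos(74.9°) + j·sin(74.9°)) = 1.566 + j5.802 V
Step 2 — Sum components: V_total = -120.6 + j140.9 V.
Step 3 — Convert to polar: |V_total| = 185.4 V, ∠V_total = 130.5°.

V_total = 185.4∠130.5° V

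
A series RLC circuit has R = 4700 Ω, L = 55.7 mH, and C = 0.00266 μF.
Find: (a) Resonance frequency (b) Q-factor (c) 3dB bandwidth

Step 1 — Resonance: ω₀ = 1/√(LC) = 1/√(0.0557·2.66e-09) = 8.215e+04 rad/s.
Step 2 — f₀ = ω₀/(2π) = 1.308e+04 Hz.
Step 3 — Series Q: Q = ω₀L/R = 8.215e+04·0.0557/4700 = 0.9736.
Step 4 — Bandwidth: Δω = ω₀/Q = 8.438e+04 rad/s; BW = Δω/(2π) = 1.343e+04 Hz.

(a) f₀ = 1.308e+04 Hz  (b) Q = 0.9736  (c) BW = 1.343e+04 Hz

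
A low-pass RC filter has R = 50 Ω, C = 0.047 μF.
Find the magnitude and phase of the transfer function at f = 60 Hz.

Step 1 — Angular frequency: ω = 2π·60 = 377 rad/s.
Step 2 — Transfer function: H(jω) = 1/(1 + jωRC).
Step 3 — Denominator: 1 + jωRC = 1 + j·377·50·4.7e-08 = 1 + j0.0008859.
Step 4 — H = 1 - j0.0008859.
Step 5 — Magnitude: |H| = 1 (-0.0 dB); phase: φ = -0.1°.

|H| = 1 (-0.0 dB), φ = -0.1°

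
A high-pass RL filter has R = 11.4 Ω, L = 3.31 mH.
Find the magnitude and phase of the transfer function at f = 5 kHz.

Step 1 — Angular frequency: ω = 2π·5000 = 3.142e+04 rad/s.
Step 2 — Transfer function: H(jω) = jωL/(R + jωL).
Step 3 — Numerator jωL = j·104; denominator R + jωL = 11.4 + j104.
Step 4 — H = 0.9881 + j0.1083.
Step 5 — Magnitude: |H| = 0.994 (-0.1 dB); phase: φ = 6.3°.

|H| = 0.994 (-0.1 dB), φ = 6.3°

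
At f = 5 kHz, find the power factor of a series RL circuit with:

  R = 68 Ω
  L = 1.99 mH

Step 1 — Angular frequency: ω = 2π·f = 2π·5000 = 3.142e+04 rad/s.
Step 2 — Component impedances:
  R: Z = R = 68 Ω
  L: Z = jωL = j·3.142e+04·0.00199 = 0 + j62.52 Ω
Step 3 — Series combination: Z_total = R + L = 68 + j62.52 Ω = 92.37∠42.6° Ω.
Step 4 — Power factor: PF = cos(φ) = Re(Z)/|Z| = 68/92.37 = 0.7362.
Step 5 — Type: Im(Z) = 62.52 ⇒ lagging (phase φ = 42.6°).

PF = 0.7362 (lagging, φ = 42.6°)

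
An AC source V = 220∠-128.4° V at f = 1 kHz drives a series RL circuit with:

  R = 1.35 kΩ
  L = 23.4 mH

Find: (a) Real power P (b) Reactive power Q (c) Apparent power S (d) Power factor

Step 1 — Angular frequency: ω = 2π·f = 2π·1000 = 6283 rad/s.
Step 2 — Component impedances:
  R: Z = R = 1350 Ω
  L: Z = jωL = j·6283·0.0234 = 0 + j147 Ω
Step 3 — Series combination: Z_total = R + L = 1350 + j147 Ω = 1358∠6.2° Ω.
Step 4 — Source phasor: V = 220∠-128.4° V = -136.7 - j172.4 V.
Step 5 — Current: I = V / Z = -0.1138 - j0.1153 A = 0.162∠-134.6° A.
Step 6 — Complex power: S = V·I* = 35.43 + j3.859 VA.
Step 7 — Real power: P = Re(S) = 35.43 W.
Step 8 — Reactive power: Q = Im(S) = 3.859 VAR.
Step 9 — Apparent power: |S| = 35.64 VA.
Step 10 — Power factor: PF = P/|S| = 0.9941 (lagging).

(a) P = 35.43 W  (b) Q = 3.859 VAR  (c) S = 35.64 VA  (d) PF = 0.9941 (lagging)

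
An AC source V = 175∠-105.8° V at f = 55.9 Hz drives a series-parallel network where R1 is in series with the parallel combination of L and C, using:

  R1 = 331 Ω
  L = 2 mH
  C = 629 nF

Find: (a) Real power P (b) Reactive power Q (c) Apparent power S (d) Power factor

Step 1 — Angular frequency: ω = 2π·f = 2π·55.9 = 351.2 rad/s.
Step 2 — Component impedances:
  R1: Z = R = 331 Ω
  L: Z = jωL = j·351.2·0.002 = 0 + j0.7025 Ω
  C: Z = 1/(jωC) = -j/(ω·C) = 0 - j4526 Ω
Step 3 — Parallel branch: L || C = 1/(1/L + 1/C) = 0 + j0.7026 Ω.
Step 4 — Series with R1: Z_total = R1 + (L || C) = 331 + j0.7026 Ω = 331∠0.1° Ω.
Step 5 — Source phasor: V = 175∠-105.8° V = -47.65 - j168.4 V.
Step 6 — Current: I = V / Z = -0.145 - j0.5084 A = 0.5287∠-105.9° A.
Step 7 — Complex power: S = V·I* = 92.52 + j0.1964 VA.
Step 8 — Real power: P = Re(S) = 92.52 W.
Step 9 — Reactive power: Q = Im(S) = 0.1964 VAR.
Step 10 — Apparent power: |S| = 92.52 VA.
Step 11 — Power factor: PF = P/|S| = 1 (lagging).

(a) P = 92.52 W  (b) Q = 0.1964 VAR  (c) S = 92.52 VA  (d) PF = 1 (lagging)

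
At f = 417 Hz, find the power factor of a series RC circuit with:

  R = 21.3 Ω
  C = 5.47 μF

Step 1 — Angular frequency: ω = 2π·f = 2π·417 = 2620 rad/s.
Step 2 — Component impedances:
  R: Z = R = 21.3 Ω
  C: Z = 1/(jωC) = -j/(ω·C) = 0 - j69.77 Ω
Step 3 — Series combination: Z_total = R + C = 21.3 - j69.77 Ω = 72.95∠-73.0° Ω.
Step 4 — Power factor: PF = cos(φ) = Re(Z)/|Z| = 21.3/72.95 = 0.292.
Step 5 — Type: Im(Z) = -69.77 ⇒ leading (phase φ = -73.0°).

PF = 0.292 (leading, φ = -73.0°)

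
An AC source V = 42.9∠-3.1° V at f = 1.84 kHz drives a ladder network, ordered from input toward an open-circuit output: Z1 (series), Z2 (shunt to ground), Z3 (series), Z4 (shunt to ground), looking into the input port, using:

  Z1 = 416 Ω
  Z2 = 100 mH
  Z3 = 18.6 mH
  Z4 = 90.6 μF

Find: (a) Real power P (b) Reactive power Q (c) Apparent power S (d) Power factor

Step 1 — Angular frequency: ω = 2π·f = 2π·1840 = 1.156e+04 rad/s.
Step 2 — Component impedances:
  Z1: Z = R = 416 Ω
  Z2: Z = jωL = j·1.156e+04·0.1 = 0 + j1156 Ω
  Z3: Z = jωL = j·1.156e+04·0.0186 = 0 + j215 Ω
  Z4: Z = 1/(jωC) = -j/(ω·C) = 0 - j0.9547 Ω
Step 3 — Ladder network (open output): work backward from the far end, alternating series and parallel combinations. Z_in = 416 + j180.6 Ω = 453.5∠23.5° Ω.
Step 4 — Source phasor: V = 42.9∠-3.1° V = 42.84 - j2.32 V.
Step 5 — Current: I = V / Z = 0.0846 - j0.04231 A = 0.09459∠-26.6° A.
Step 6 — Complex power: S = V·I* = 3.722 + j1.616 VA.
Step 7 — Real power: P = Re(S) = 3.722 W.
Step 8 — Reactive power: Q = Im(S) = 1.616 VAR.
Step 9 — Apparent power: |S| = 4.058 VA.
Step 10 — Power factor: PF = P/|S| = 0.9173 (lagging).

(a) P = 3.722 W  (b) Q = 1.616 VAR  (c) S = 4.058 VA  (d) PF = 0.9173 (lagging)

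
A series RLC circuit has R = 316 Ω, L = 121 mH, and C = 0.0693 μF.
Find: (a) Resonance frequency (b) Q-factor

Step 1 — Resonance condition Im(Z)=0 gives ω₀ = 1/√(LC).
Step 2 — ω₀ = 1/√(0.121·6.93e-08) = 1.092e+04 rad/s.
Step 3 — f₀ = ω₀/(2π) = 1738 Hz.
Step 4 — Series Q: Q = ω₀L/R = 1.092e+04·0.121/316 = 4.182.

(a) f₀ = 1738 Hz  (b) Q = 4.182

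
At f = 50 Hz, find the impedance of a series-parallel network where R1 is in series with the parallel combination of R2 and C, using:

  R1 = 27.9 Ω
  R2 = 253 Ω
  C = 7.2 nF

Step 1 — Angular frequency: ω = 2π·f = 2π·50 = 314.2 rad/s.
Step 2 — Component impedances:
  R1: Z = R = 27.9 Ω
  R2: Z = R = 253 Ω
  C: Z = 1/(jωC) = -j/(ω·C) = 0 - j4.421e+05 Ω
Step 3 — Parallel branch: R2 || C = 1/(1/R2 + 1/C) = 253 - j0.1448 Ω.
Step 4 — Series with R1: Z_total = R1 + (R2 || C) = 280.9 - j0.1448 Ω = 280.9∠-0.0° Ω.

Z = 280.9 - j0.1448 Ω = 280.9∠-0.0° Ω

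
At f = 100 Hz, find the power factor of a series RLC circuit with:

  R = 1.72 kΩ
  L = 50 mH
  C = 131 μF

Step 1 — Angular frequency: ω = 2π·f = 2π·100 = 628.3 rad/s.
Step 2 — Component impedances:
  R: Z = R = 1720 Ω
  L: Z = jωL = j·628.3·0.05 = 0 + j31.42 Ω
  C: Z = 1/(jωC) = -j/(ω·C) = 0 - j12.15 Ω
Step 3 — Series combination: Z_total = R + L + C = 1720 + j19.27 Ω = 1720∠0.6° Ω.
Step 4 — Power factor: PF = cos(φ) = Re(Z)/|Z| = 1720/1720.1 = 0.9999.
Step 5 — Type: Im(Z) = 19.27 ⇒ lagging (phase φ = 0.6°).

PF = 0.9999 (lagging, φ = 0.6°)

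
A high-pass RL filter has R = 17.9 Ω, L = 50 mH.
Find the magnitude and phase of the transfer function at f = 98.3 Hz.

Step 1 — Angular frequency: ω = 2π·98.3 = 617.6 rad/s.
Step 2 — Transfer function: H(jω) = jωL/(R + jωL).
Step 3 — Numerator jωL = j·30.88; denominator R + jωL = 17.9 + j30.88.
Step 4 — H = 0.7485 + j0.4339.
Step 5 — Magnitude: |H| = 0.8652 (-1.3 dB); phase: φ = 30.1°.

|H| = 0.8652 (-1.3 dB), φ = 30.1°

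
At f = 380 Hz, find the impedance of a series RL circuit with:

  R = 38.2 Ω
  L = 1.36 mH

Step 1 — Angular frequency: ω = 2π·f = 2π·380 = 2388 rad/s.
Step 2 — Component impedances:
  R: Z = R = 38.2 Ω
  L: Z = jωL = j·2388·0.00136 = 0 + j3.247 Ω
Step 3 — Series combination: Z_total = R + L = 38.2 + j3.247 Ω = 38.34∠4.9° Ω.

Z = 38.2 + j3.247 Ω = 38.34∠4.9° Ω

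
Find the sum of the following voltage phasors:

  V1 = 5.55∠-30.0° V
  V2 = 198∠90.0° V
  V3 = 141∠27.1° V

Step 1 — Convert each phasor to rectangular form:
  V1 = 5.55·(cos(-30.0°) + j·sin(-30.0°)) = 4.806 - j2.775 V
  V2 = 198·(cos(90.0°) + j·sin(90.0°)) = 0 + j198 V
  V3 = 141·(cos(27.1°) + j·sin(27.1°)) = 125.5 + j64.23 V
Step 2 — Sum components: V_total = 130.3 + j259.5 V.
Step 3 — Convert to polar: |V_total| = 290.3 V, ∠V_total = 63.3°.

V_total = 290.3∠63.3° V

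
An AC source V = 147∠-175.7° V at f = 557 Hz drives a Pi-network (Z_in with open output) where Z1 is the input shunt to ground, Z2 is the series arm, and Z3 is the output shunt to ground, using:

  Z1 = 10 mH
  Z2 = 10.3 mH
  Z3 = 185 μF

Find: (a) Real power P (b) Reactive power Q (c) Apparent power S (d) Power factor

Step 1 — Angular frequency: ω = 2π·f = 2π·557 = 3500 rad/s.
Step 2 — Component impedances:
  Z1: Z = jωL = j·3500·0.01 = 0 + j35 Ω
  Z2: Z = jωL = j·3500·0.0103 = 0 + j36.05 Ω
  Z3: Z = 1/(jωC) = -j/(ω·C) = 0 - j1.545 Ω
Step 3 — With open output, the series arm Z2 and the output shunt Z3 appear in series to ground: Z2 + Z3 = 0 + j34.5 Ω.
Step 4 — Parallel with input shunt Z1: Z_in = Z1 || (Z2 + Z3) = 0 + j17.37 Ω = 17.37∠90.0° Ω.
Step 5 — Source phasor: V = 147∠-175.7° V = -146.6 - j11.02 V.
Step 6 — Current: I = V / Z = -0.6344 + j8.437 A = 8.461∠94.3° A.
Step 7 — Complex power: S = V·I* = 0 + j1244 VA.
Step 8 — Real power: P = Re(S) = 0 W.
Step 9 — Reactive power: Q = Im(S) = 1244 VAR.
Step 10 — Apparent power: |S| = 1244 VA.
Step 11 — Power factor: PF = P/|S| = 0 (lagging).

(a) P = 0 W  (b) Q = 1244 VAR  (c) S = 1244 VA  (d) PF = 0 (lagging)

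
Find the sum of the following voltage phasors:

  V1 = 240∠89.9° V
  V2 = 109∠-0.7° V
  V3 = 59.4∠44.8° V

Step 1 — Convert each phasor to rectangular form:
  V1 = 240·(cos(89.9°) + j·sin(89.9°)) = 0.4189 + j240 V
  V2 = 109·(cos(-0.7°) + j·sin(-0.7°)) = 109 - j1.332 V
  V3 = 59.4·(cos(44.8°) + j·sin(44.8°)) = 42.15 + j41.86 V
Step 2 — Sum components: V_total = 151.6 + j280.5 V.
Step 3 — Convert to polar: |V_total| = 318.8 V, ∠V_total = 61.6°.

V_total = 318.8∠61.6° V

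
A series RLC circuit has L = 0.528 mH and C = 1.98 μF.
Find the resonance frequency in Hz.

Step 1 — Resonance condition Im(Z)=0 gives ω₀ = 1/√(LC).
Step 2 — ω₀ = 1/√(0.000528·1.98e-06) = 3.093e+04 rad/s.
Step 3 — f₀ = ω₀/(2π) = 4922 Hz.

f₀ = 4922 Hz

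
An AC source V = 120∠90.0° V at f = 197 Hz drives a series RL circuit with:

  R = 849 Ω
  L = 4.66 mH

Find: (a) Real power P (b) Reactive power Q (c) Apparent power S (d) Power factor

Step 1 — Angular frequency: ω = 2π·f = 2π·197 = 1238 rad/s.
Step 2 — Component impedances:
  R: Z = R = 849 Ω
  L: Z = jωL = j·1238·0.00466 = 0 + j5.768 Ω
Step 3 — Series combination: Z_total = R + L = 849 + j5.768 Ω = 849∠0.4° Ω.
Step 4 — Source phasor: V = 120∠90.0° V = 0 + j120 V.
Step 5 — Current: I = V / Z = 0.0009602 + j0.1413 A = 0.1413∠89.6° A.
Step 6 — Complex power: S = V·I* = 16.96 + j0.1152 VA.
Step 7 — Real power: P = Re(S) = 16.96 W.
Step 8 — Reactive power: Q = Im(S) = 0.1152 VAR.
Step 9 — Apparent power: |S| = 16.96 VA.
Step 10 — Power factor: PF = P/|S| = 1 (lagging).

(a) P = 16.96 W  (b) Q = 0.1152 VAR  (c) S = 16.96 VA  (d) PF = 1 (lagging)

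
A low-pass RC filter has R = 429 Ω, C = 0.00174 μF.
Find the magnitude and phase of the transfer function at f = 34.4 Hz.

Step 1 — Angular frequency: ω = 2π·34.4 = 216.1 rad/s.
Step 2 — Transfer function: H(jω) = 1/(1 + jωRC).
Step 3 — Denominator: 1 + jωRC = 1 + j·216.1·429·1.74e-09 = 1 + j0.0001613.
Step 4 — H = 1 - j0.0001613.
Step 5 — Magnitude: |H| = 1 (-0.0 dB); phase: φ = -0.0°.

|H| = 1 (-0.0 dB), φ = -0.0°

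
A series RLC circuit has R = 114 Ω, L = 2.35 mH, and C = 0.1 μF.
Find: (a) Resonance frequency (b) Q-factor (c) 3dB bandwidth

Step 1 — Resonance condition Im(Z)=0 gives ω₀ = 1/√(LC).
Step 2 — ω₀ = 1/√(0.00235·1e-07) = 6.523e+04 rad/s.
Step 3 — f₀ = ω₀/(2π) = 1.038e+04 Hz.
Step 4 — Series Q: Q = ω₀L/R = 6.523e+04·0.00235/114 = 1.345.
Step 5 — 3dB bandwidth: Δω = ω₀/Q = 4.851e+04 rad/s; BW = Δω/(2π) = 7721 Hz.

(a) f₀ = 1.038e+04 Hz  (b) Q = 1.345  (c) BW = 7721 Hz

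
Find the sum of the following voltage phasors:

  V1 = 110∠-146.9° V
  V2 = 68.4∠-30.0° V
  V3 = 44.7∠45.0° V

Step 1 — Convert each phasor to rectangular form:
  V1 = 110·(cos(-146.9°) + j·sin(-146.9°)) = -92.15 - j60.07 V
  V2 = 68.4·(cos(-30.0°) + j·sin(-30.0°)) = 59.24 - j34.2 V
  V3 = 44.7·(cos(45.0°) + j·sin(45.0°)) = 31.61 + j31.61 V
Step 2 — Sum components: V_total = -1.305 - j62.66 V.
Step 3 — Convert to polar: |V_total| = 62.68 V, ∠V_total = -91.2°.

V_total = 62.68∠-91.2° V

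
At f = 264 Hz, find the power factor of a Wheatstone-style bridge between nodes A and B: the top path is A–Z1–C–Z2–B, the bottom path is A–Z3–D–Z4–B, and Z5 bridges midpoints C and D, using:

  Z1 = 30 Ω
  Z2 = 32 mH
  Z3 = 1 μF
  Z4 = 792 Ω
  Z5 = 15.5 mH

Step 1 — Angular frequency: ω = 2π·f = 2π·264 = 1659 rad/s.
Step 2 — Component impedances:
  Z1: Z = R = 30 Ω
  Z2: Z = jωL = j·1659·0.032 = 0 + j53.08 Ω
  Z3: Z = 1/(jωC) = -j/(ω·C) = 0 - j602.9 Ω
  Z4: Z = R = 792 Ω
  Z5: Z = jωL = j·1659·0.0155 = 0 + j25.71 Ω
Step 3 — Bridge requires nodal analysis (the Z5 bridge couples midpoints C and D, so the two paths cannot be reduced to a simple series/parallel combination). Setting node B to ground and injecting 1 A at node A, the 3-node admittance system at A, C, D solves to V_A = Z_AB = 33.47 + j51.35 Ω = 61.29∠56.9° Ω.
Step 4 — Power factor: PF = cos(φ) = Re(Z)/|Z| = 33.465/61.289 = 0.546.
Step 5 — Type: Im(Z) = 51.35 ⇒ lagging (phase φ = 56.9°).

PF = 0.546 (lagging, φ = 56.9°)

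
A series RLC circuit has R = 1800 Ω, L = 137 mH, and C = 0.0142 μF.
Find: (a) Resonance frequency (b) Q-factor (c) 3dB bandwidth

Step 1 — Resonance: ω₀ = 1/√(LC) = 1/√(0.137·1.42e-08) = 2.267e+04 rad/s.
Step 2 — f₀ = ω₀/(2π) = 3608 Hz.
Step 3 — Series Q: Q = ω₀L/R = 2.267e+04·0.137/1800 = 1.726.
Step 4 — Bandwidth: Δω = ω₀/Q = 1.314e+04 rad/s; BW = Δω/(2π) = 2091 Hz.

(a) f₀ = 3608 Hz  (b) Q = 1.726  (c) BW = 2091 Hz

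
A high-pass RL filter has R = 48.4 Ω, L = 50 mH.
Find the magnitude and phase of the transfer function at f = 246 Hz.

Step 1 — Angular frequency: ω = 2π·246 = 1546 rad/s.
Step 2 — Transfer function: H(jω) = jωL/(R + jωL).
Step 3 — Numerator jωL = j·77.28; denominator R + jωL = 48.4 + j77.28.
Step 4 — H = 0.7183 + j0.4498.
Step 5 — Magnitude: |H| = 0.8475 (-1.4 dB); phase: φ = 32.1°.

|H| = 0.8475 (-1.4 dB), φ = 32.1°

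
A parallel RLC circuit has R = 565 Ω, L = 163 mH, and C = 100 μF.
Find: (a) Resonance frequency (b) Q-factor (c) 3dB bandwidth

Step 1 — Resonance: ω₀ = 1/√(LC) = 1/√(0.163·0.0001) = 247.7 rad/s.
Step 2 — f₀ = ω₀/(2π) = 39.42 Hz.
Step 3 — Parallel Q: Q = R/(ω₀L) = 565/(247.7·0.163) = 13.99.
Step 4 — Bandwidth: Δω = ω₀/Q = 17.7 rad/s; BW = Δω/(2π) = 2.817 Hz.

(a) f₀ = 39.42 Hz  (b) Q = 13.99  (c) BW = 2.817 Hz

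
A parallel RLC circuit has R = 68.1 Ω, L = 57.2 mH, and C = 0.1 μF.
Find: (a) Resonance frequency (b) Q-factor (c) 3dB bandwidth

Step 1 — Resonance: ω₀ = 1/√(LC) = 1/√(0.0572·1e-07) = 1.322e+04 rad/s.
Step 2 — f₀ = ω₀/(2π) = 2104 Hz.
Step 3 — Parallel Q: Q = R/(ω₀L) = 68.1/(1.322e+04·0.0572) = 0.09004.
Step 4 — Bandwidth: Δω = ω₀/Q = 1.468e+05 rad/s; BW = Δω/(2π) = 2.337e+04 Hz.

(a) f₀ = 2104 Hz  (b) Q = 0.09004  (c) BW = 2.337e+04 Hz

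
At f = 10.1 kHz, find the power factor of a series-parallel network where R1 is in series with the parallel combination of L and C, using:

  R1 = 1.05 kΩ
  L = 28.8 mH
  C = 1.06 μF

Step 1 — Angular frequency: ω = 2π·f = 2π·1.01e+04 = 6.346e+04 rad/s.
Step 2 — Component impedances:
  R1: Z = R = 1050 Ω
  L: Z = jωL = j·6.346e+04·0.0288 = 0 + j1828 Ω
  C: Z = 1/(jωC) = -j/(ω·C) = 0 - j14.87 Ω
Step 3 — Parallel branch: L || C = 1/(1/L + 1/C) = 0 - j14.99 Ω.
Step 4 — Series with R1: Z_total = R1 + (L || C) = 1050 - j14.99 Ω = 1050∠-0.8° Ω.
Step 5 — Power factor: PF = cos(φ) = Re(Z)/|Z| = 1050/1050.1 = 0.9999.
Step 6 — Type: Im(Z) = -14.99 ⇒ leading (phase φ = -0.8°).

PF = 0.9999 (leading, φ = -0.8°)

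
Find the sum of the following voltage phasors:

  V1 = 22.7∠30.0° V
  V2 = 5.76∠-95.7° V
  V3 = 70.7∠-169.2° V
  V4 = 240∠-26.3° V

Step 1 — Convert each phasor to rectangular form:
  V1 = 22.7·(cos(30.0°) + j·sin(30.0°)) = 19.66 + j11.35 V
  V2 = 5.76·(cos(-95.7°) + j·sin(-95.7°)) = -0.5721 - j5.732 V
  V3 = 70.7·(cos(-169.2°) + j·sin(-169.2°)) = -69.45 - j13.25 V
  V4 = 240·(cos(-26.3°) + j·sin(-26.3°)) = 215.2 - j106.3 V
Step 2 — Sum components: V_total = 164.8 - j114 V.
Step 3 — Convert to polar: |V_total| = 200.4 V, ∠V_total = -34.7°.

V_total = 200.4∠-34.7° V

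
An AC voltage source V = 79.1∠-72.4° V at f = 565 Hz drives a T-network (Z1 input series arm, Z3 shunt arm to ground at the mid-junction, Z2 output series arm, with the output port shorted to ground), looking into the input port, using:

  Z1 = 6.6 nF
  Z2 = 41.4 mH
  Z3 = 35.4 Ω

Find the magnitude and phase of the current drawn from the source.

Step 1 — Angular frequency: ω = 2π·f = 2π·565 = 3550 rad/s.
Step 2 — Component impedances:
  Z1: Z = 1/(jωC) = -j/(ω·C) = 0 - j4.268e+04 Ω
  Z2: Z = jωL = j·3550·0.0414 = 0 + j147 Ω
  Z3: Z = R = 35.4 Ω
Step 3 — With the output port shorted to ground, the output series arm Z2 runs from the junction to ground; the shunt arm Z3 also runs from the junction to ground. They appear in parallel: Z3 || Z2 = 33.46 + j8.059 Ω.
Step 4 — Series with input arm Z1: Z_in = Z1 + (Z3 || Z2) = 33.46 - j4.267e+04 Ω = 4.267e+04∠-90.0° Ω.
Step 5 — Source phasor: V = 79.1∠-72.4° V = 23.92 - j75.4 V.
Step 6 — Ohm's law: I = V / Z_total = (23.92 - j75.4) / (33.46 - j4.267e+04) = 0.001767 + j0.0005591 A.
Step 7 — Convert to polar: |I| = 0.001854 A, ∠I = 17.6°.

I = 0.001854∠17.6° A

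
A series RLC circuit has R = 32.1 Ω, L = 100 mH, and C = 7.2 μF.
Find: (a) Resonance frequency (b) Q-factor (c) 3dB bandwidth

Step 1 — Resonance: ω₀ = 1/√(LC) = 1/√(0.1·7.2e-06) = 1179 rad/s.
Step 2 — f₀ = ω₀/(2π) = 187.6 Hz.
Step 3 — Series Q: Q = ω₀L/R = 1179·0.1/32.1 = 3.671.
Step 4 — Bandwidth: Δω = ω₀/Q = 321 rad/s; BW = Δω/(2π) = 51.09 Hz.

(a) f₀ = 187.6 Hz  (b) Q = 3.671  (c) BW = 51.09 Hz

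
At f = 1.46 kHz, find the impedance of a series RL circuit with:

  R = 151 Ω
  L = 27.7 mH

Step 1 — Angular frequency: ω = 2π·f = 2π·1460 = 9173 rad/s.
Step 2 — Component impedances:
  R: Z = R = 151 Ω
  L: Z = jωL = j·9173·0.0277 = 0 + j254.1 Ω
Step 3 — Series combination: Z_total = R + L = 151 + j254.1 Ω = 295.6∠59.3° Ω.

Z = 151 + j254.1 Ω = 295.6∠59.3° Ω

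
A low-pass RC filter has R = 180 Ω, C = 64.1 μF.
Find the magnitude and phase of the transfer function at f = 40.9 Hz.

Step 1 — Angular frequency: ω = 2π·40.9 = 257 rad/s.
Step 2 — Transfer function: H(jω) = 1/(1 + jωRC).
Step 3 — Denominator: 1 + jωRC = 1 + j·257·180·6.41e-05 = 1 + j2.965.
Step 4 — H = 0.1021 - j0.3028.
Step 5 — Magnitude: |H| = 0.3196 (-9.9 dB); phase: φ = -71.4°.

|H| = 0.3196 (-9.9 dB), φ = -71.4°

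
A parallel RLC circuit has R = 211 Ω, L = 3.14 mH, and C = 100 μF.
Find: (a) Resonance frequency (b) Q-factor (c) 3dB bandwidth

Step 1 — Resonance: ω₀ = 1/√(LC) = 1/√(0.00314·0.0001) = 1785 rad/s.
Step 2 — f₀ = ω₀/(2π) = 284 Hz.
Step 3 — Parallel Q: Q = R/(ω₀L) = 211/(1785·0.00314) = 37.65.
Step 4 — Bandwidth: Δω = ω₀/Q = 47.39 rad/s; BW = Δω/(2π) = 7.543 Hz.

(a) f₀ = 284 Hz  (b) Q = 37.65  (c) BW = 7.543 Hz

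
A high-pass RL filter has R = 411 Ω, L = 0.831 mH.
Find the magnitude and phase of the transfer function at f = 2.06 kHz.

Step 1 — Angular frequency: ω = 2π·2060 = 1.294e+04 rad/s.
Step 2 — Transfer function: H(jω) = jωL/(R + jωL).
Step 3 — Numerator jωL = j·10.76; denominator R + jωL = 411 + j10.76.
Step 4 — H = 0.0006844 + j0.02615.
Step 5 — Magnitude: |H| = 0.02616 (-31.6 dB); phase: φ = 88.5°.

|H| = 0.02616 (-31.6 dB), φ = 88.5°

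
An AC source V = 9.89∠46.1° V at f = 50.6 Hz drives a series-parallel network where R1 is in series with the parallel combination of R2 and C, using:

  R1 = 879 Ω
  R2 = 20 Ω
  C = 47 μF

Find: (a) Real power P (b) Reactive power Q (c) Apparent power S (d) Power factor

Step 1 — Angular frequency: ω = 2π·f = 2π·50.6 = 317.9 rad/s.
Step 2 — Component impedances:
  R1: Z = R = 879 Ω
  R2: Z = R = 20 Ω
  C: Z = 1/(jωC) = -j/(ω·C) = 0 - j66.92 Ω
Step 3 — Parallel branch: R2 || C = 1/(1/R2 + 1/C) = 18.36 - j5.487 Ω.
Step 4 — Series with R1: Z_total = R1 + (R2 || C) = 897.4 - j5.487 Ω = 897.4∠-0.4° Ω.
Step 5 — Source phasor: V = 9.89∠46.1° V = 6.858 + j7.126 V.
Step 6 — Current: I = V / Z = 0.007593 + j0.007988 A = 0.01102∠46.5° A.
Step 7 — Complex power: S = V·I* = 0.109 - j0.0006665 VA.
Step 8 — Real power: P = Re(S) = 0.109 W.
Step 9 — Reactive power: Q = Im(S) = -0.0006665 VAR.
Step 10 — Apparent power: |S| = 0.109 VA.
Step 11 — Power factor: PF = P/|S| = 1 (leading).

(a) P = 0.109 W  (b) Q = -0.0006665 VAR  (c) S = 0.109 VA  (d) PF = 1 (leading)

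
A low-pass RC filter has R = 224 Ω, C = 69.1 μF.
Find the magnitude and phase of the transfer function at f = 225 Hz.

Step 1 — Angular frequency: ω = 2π·225 = 1414 rad/s.
Step 2 — Transfer function: H(jω) = 1/(1 + jωRC).
Step 3 — Denominator: 1 + jωRC = 1 + j·1414·224·6.91e-05 = 1 + j21.88.
Step 4 — H = 0.002084 - j0.0456.
Step 5 — Magnitude: |H| = 0.04565 (-26.8 dB); phase: φ = -87.4°.

|H| = 0.04565 (-26.8 dB), φ = -87.4°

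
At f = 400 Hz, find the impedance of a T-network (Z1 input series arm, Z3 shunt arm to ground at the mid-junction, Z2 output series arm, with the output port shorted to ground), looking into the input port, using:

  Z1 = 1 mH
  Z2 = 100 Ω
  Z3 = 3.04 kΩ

Step 1 — Angular frequency: ω = 2π·f = 2π·400 = 2513 rad/s.
Step 2 — Component impedances:
  Z1: Z = jωL = j·2513·0.001 = 0 + j2.513 Ω
  Z2: Z = R = 100 Ω
  Z3: Z = R = 3040 Ω
Step 3 — With the output port shorted to ground, the output series arm Z2 runs from the junction to ground; the shunt arm Z3 also runs from the junction to ground. They appear in parallel: Z3 || Z2 = 96.82 Ω.
Step 4 — Series with input arm Z1: Z_in = Z1 + (Z3 || Z2) = 96.82 + j2.513 Ω = 96.85∠1.5° Ω.

Z = 96.82 + j2.513 Ω = 96.85∠1.5° Ω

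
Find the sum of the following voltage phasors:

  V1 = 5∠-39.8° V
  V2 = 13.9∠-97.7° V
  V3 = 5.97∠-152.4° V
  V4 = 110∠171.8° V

Step 1 — Convert each phasor to rectangular form:
  V1 = 5·(cos(-39.8°) + j·sin(-39.8°)) = 3.841 - j3.201 V
  V2 = 13.9·(cos(-97.7°) + j·sin(-97.7°)) = -1.862 - j13.77 V
  V3 = 5.97·(cos(-152.4°) + j·sin(-152.4°)) = -5.291 - j2.766 V
  V4 = 110·(cos(171.8°) + j·sin(171.8°)) = -108.9 + j15.69 V
Step 2 — Sum components: V_total = -112.2 - j4.052 V.
Step 3 — Convert to polar: |V_total| = 112.3 V, ∠V_total = -177.9°.

V_total = 112.3∠-177.9° V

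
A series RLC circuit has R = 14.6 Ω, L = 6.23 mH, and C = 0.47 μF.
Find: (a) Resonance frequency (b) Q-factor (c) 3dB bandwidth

Step 1 — Resonance: ω₀ = 1/√(LC) = 1/√(0.00623·4.7e-07) = 1.848e+04 rad/s.
Step 2 — f₀ = ω₀/(2π) = 2941 Hz.
Step 3 — Series Q: Q = ω₀L/R = 1.848e+04·0.00623/14.6 = 7.886.
Step 4 — Bandwidth: Δω = ω₀/Q = 2343 rad/s; BW = Δω/(2π) = 373 Hz.

(a) f₀ = 2941 Hz  (b) Q = 7.886  (c) BW = 373 Hz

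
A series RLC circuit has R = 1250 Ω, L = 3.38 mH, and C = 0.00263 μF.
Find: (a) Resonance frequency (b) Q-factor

Step 1 — Resonance condition Im(Z)=0 gives ω₀ = 1/√(LC).
Step 2 — ω₀ = 1/√(0.00338·2.63e-09) = 3.354e+05 rad/s.
Step 3 — f₀ = ω₀/(2π) = 5.338e+04 Hz.
Step 4 — Series Q: Q = ω₀L/R = 3.354e+05·0.00338/1250 = 0.9069.

(a) f₀ = 5.338e+04 Hz  (b) Q = 0.9069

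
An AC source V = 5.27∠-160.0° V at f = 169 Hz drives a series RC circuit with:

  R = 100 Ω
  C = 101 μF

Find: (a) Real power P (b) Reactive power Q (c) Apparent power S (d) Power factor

Step 1 — Angular frequency: ω = 2π·f = 2π·169 = 1062 rad/s.
Step 2 — Component impedances:
  R: Z = R = 100 Ω
  C: Z = 1/(jωC) = -j/(ω·C) = 0 - j9.324 Ω
Step 3 — Series combination: Z_total = R + C = 100 - j9.324 Ω = 100.4∠-5.3° Ω.
Step 4 — Source phasor: V = 5.27∠-160.0° V = -4.952 - j1.802 V.
Step 5 — Current: I = V / Z = -0.04743 - j0.02245 A = 0.05247∠-154.7° A.
Step 6 — Complex power: S = V·I* = 0.2753 - j0.02567 VA.
Step 7 — Real power: P = Re(S) = 0.2753 W.
Step 8 — Reactive power: Q = Im(S) = -0.02567 VAR.
Step 9 — Apparent power: |S| = 0.2765 VA.
Step 10 — Power factor: PF = P/|S| = 0.9957 (leading).

(a) P = 0.2753 W  (b) Q = -0.02567 VAR  (c) S = 0.2765 VA  (d) PF = 0.9957 (leading)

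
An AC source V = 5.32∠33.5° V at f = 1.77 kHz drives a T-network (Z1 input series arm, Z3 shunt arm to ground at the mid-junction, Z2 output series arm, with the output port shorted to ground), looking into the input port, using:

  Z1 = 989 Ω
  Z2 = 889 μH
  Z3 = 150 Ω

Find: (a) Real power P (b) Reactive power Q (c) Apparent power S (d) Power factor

Step 1 — Angular frequency: ω = 2π·f = 2π·1770 = 1.112e+04 rad/s.
Step 2 — Component impedances:
  Z1: Z = R = 989 Ω
  Z2: Z = jωL = j·1.112e+04·0.000889 = 0 + j9.887 Ω
  Z3: Z = R = 150 Ω
Step 3 — With the output port shorted to ground, the output series arm Z2 runs from the junction to ground; the shunt arm Z3 also runs from the junction to ground. They appear in parallel: Z3 || Z2 = 0.6488 + j9.844 Ω.
Step 4 — Series with input arm Z1: Z_in = Z1 + (Z3 || Z2) = 989.6 + j9.844 Ω = 989.7∠0.6° Ω.
Step 5 — Source phasor: V = 5.32∠33.5° V = 4.436 + j2.936 V.
Step 6 — Current: I = V / Z = 0.004512 + j0.002922 A = 0.005375∠32.9° A.
Step 7 — Complex power: S = V·I* = 0.0286 + j0.0002844 VA.
Step 8 — Real power: P = Re(S) = 0.0286 W.
Step 9 — Reactive power: Q = Im(S) = 0.0002844 VAR.
Step 10 — Apparent power: |S| = 0.0286 VA.
Step 11 — Power factor: PF = P/|S| = 1 (lagging).

(a) P = 0.0286 W  (b) Q = 0.0002844 VAR  (c) S = 0.0286 VA  (d) PF = 1 (lagging)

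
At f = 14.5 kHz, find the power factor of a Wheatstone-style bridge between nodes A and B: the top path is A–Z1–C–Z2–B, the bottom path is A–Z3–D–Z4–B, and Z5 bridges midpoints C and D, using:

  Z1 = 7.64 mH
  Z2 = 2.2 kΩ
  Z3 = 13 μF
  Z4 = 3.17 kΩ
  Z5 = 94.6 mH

Step 1 — Angular frequency: ω = 2π·f = 2π·1.45e+04 = 9.111e+04 rad/s.
Step 2 — Component impedances:
  Z1: Z = jωL = j·9.111e+04·0.00764 = 0 + j696.1 Ω
  Z2: Z = R = 2200 Ω
  Z3: Z = 1/(jωC) = -j/(ω·C) = 0 - j0.8443 Ω
  Z4: Z = R = 3170 Ω
  Z5: Z = jωL = j·9.111e+04·0.0946 = 0 + j8619 Ω
Step 3 — Bridge requires nodal analysis (the Z5 bridge couples midpoints C and D, so the two paths cannot be reduced to a simple series/parallel combination). Setting node B to ground and injecting 1 A at node A, the 3-node admittance system at A, C, D solves to V_A = Z_AB = 1325 + j221.1 Ω = 1344∠9.5° Ω.
Step 4 — Power factor: PF = cos(φ) = Re(Z)/|Z| = 1325.3/1343.6 = 0.9864.
Step 5 — Type: Im(Z) = 221.1 ⇒ lagging (phase φ = 9.5°).

PF = 0.9864 (lagging, φ = 9.5°)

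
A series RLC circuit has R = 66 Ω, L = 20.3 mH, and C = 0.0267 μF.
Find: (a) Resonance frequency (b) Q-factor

Step 1 — Resonance condition Im(Z)=0 gives ω₀ = 1/√(LC).
Step 2 — ω₀ = 1/√(0.0203·2.67e-08) = 4.295e+04 rad/s.
Step 3 — f₀ = ω₀/(2π) = 6836 Hz.
Step 4 — Series Q: Q = ω₀L/R = 4.295e+04·0.0203/66 = 13.21.

(a) f₀ = 6836 Hz  (b) Q = 13.21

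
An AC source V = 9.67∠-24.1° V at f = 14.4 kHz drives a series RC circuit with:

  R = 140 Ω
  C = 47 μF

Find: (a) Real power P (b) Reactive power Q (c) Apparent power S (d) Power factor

Step 1 — Angular frequency: ω = 2π·f = 2π·1.44e+04 = 9.048e+04 rad/s.
Step 2 — Component impedances:
  R: Z = R = 140 Ω
  C: Z = 1/(jωC) = -j/(ω·C) = 0 - j0.2352 Ω
Step 3 — Series combination: Z_total = R + C = 140 - j0.2352 Ω = 140∠-0.1° Ω.
Step 4 — Source phasor: V = 9.67∠-24.1° V = 8.827 - j3.949 V.
Step 5 — Current: I = V / Z = 0.0631 - j0.0281 A = 0.06907∠-24.0° A.
Step 6 — Complex power: S = V·I* = 0.6679 - j0.001122 VA.
Step 7 — Real power: P = Re(S) = 0.6679 W.
Step 8 — Reactive power: Q = Im(S) = -0.001122 VAR.
Step 9 — Apparent power: |S| = 0.6679 VA.
Step 10 — Power factor: PF = P/|S| = 1 (leading).

(a) P = 0.6679 W  (b) Q = -0.001122 VAR  (c) S = 0.6679 VA  (d) PF = 1 (leading)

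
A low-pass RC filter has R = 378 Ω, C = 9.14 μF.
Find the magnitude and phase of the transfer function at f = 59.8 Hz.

Step 1 — Angular frequency: ω = 2π·59.8 = 375.7 rad/s.
Step 2 — Transfer function: H(jω) = 1/(1 + jωRC).
Step 3 — Denominator: 1 + jωRC = 1 + j·375.7·378·9.14e-06 = 1 + j1.298.
Step 4 — H = 0.3724 - j0.4834.
Step 5 — Magnitude: |H| = 0.6103 (-4.3 dB); phase: φ = -52.4°.

|H| = 0.6103 (-4.3 dB), φ = -52.4°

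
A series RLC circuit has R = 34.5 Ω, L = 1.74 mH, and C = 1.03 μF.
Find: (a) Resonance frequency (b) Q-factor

Step 1 — Resonance condition Im(Z)=0 gives ω₀ = 1/√(LC).
Step 2 — ω₀ = 1/√(0.00174·1.03e-06) = 2.362e+04 rad/s.
Step 3 — f₀ = ω₀/(2π) = 3759 Hz.
Step 4 — Series Q: Q = ω₀L/R = 2.362e+04·0.00174/34.5 = 1.191.

(a) f₀ = 3759 Hz  (b) Q = 1.191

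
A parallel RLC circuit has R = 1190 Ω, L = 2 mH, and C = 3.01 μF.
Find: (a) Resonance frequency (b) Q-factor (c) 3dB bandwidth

Step 1 — Resonance: ω₀ = 1/√(LC) = 1/√(0.002·3.01e-06) = 1.289e+04 rad/s.
Step 2 — f₀ = ω₀/(2π) = 2051 Hz.
Step 3 — Parallel Q: Q = R/(ω₀L) = 1190/(1.289e+04·0.002) = 46.17.
Step 4 — Bandwidth: Δω = ω₀/Q = 279.2 rad/s; BW = Δω/(2π) = 44.43 Hz.

(a) f₀ = 2051 Hz  (b) Q = 46.17  (c) BW = 44.43 Hz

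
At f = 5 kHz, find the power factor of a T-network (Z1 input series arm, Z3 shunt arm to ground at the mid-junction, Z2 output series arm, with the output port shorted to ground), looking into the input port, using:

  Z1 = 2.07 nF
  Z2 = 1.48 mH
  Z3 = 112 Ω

Step 1 — Angular frequency: ω = 2π·f = 2π·5000 = 3.142e+04 rad/s.
Step 2 — Component impedances:
  Z1: Z = 1/(jωC) = -j/(ω·C) = 0 - j1.538e+04 Ω
  Z2: Z = jωL = j·3.142e+04·0.00148 = 0 + j46.5 Ω
  Z3: Z = R = 112 Ω
Step 3 — With the output port shorted to ground, the output series arm Z2 runs from the junction to ground; the shunt arm Z3 also runs from the junction to ground. They appear in parallel: Z3 || Z2 = 16.46 + j39.66 Ω.
Step 4 — Series with input arm Z1: Z_in = Z1 + (Z3 || Z2) = 16.46 - j1.534e+04 Ω = 1.534e+04∠-89.9° Ω.
Step 5 — Power factor: PF = cos(φ) = Re(Z)/|Z| = 16.46/1.534e+04 = 0.001073.
Step 6 — Type: Im(Z) = -1.534e+04 ⇒ leading (phase φ = -89.9°).

PF = 0.001073 (leading, φ = -89.9°)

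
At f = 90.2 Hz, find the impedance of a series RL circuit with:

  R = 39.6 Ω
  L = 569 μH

Step 1 — Angular frequency: ω = 2π·f = 2π·90.2 = 566.7 rad/s.
Step 2 — Component impedances:
  R: Z = R = 39.6 Ω
  L: Z = jωL = j·566.7·0.000569 = 0 + j0.3225 Ω
Step 3 — Series combination: Z_total = R + L = 39.6 + j0.3225 Ω = 39.6∠0.5° Ω.

Z = 39.6 + j0.3225 Ω = 39.6∠0.5° Ω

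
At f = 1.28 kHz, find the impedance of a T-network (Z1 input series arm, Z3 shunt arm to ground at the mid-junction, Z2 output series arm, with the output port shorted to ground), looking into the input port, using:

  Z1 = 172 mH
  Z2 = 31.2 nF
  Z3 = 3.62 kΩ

Step 1 — Angular frequency: ω = 2π·f = 2π·1280 = 8042 rad/s.
Step 2 — Component impedances:
  Z1: Z = jωL = j·8042·0.172 = 0 + j1383 Ω
  Z2: Z = 1/(jωC) = -j/(ω·C) = 0 - j3985 Ω
  Z3: Z = R = 3620 Ω
Step 3 — With the output port shorted to ground, the output series arm Z2 runs from the junction to ground; the shunt arm Z3 also runs from the junction to ground. They appear in parallel: Z3 || Z2 = 1983 - j1802 Ω.
Step 4 — Series with input arm Z1: Z_in = Z1 + (Z3 || Z2) = 1983 - j418.4 Ω = 2027∠-11.9° Ω.

Z = 1983 - j418.4 Ω = 2027∠-11.9° Ω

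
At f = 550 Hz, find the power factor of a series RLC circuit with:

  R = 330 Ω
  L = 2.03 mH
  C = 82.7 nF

Step 1 — Angular frequency: ω = 2π·f = 2π·550 = 3456 rad/s.
Step 2 — Component impedances:
  R: Z = R = 330 Ω
  L: Z = jωL = j·3456·0.00203 = 0 + j7.015 Ω
  C: Z = 1/(jωC) = -j/(ω·C) = 0 - j3499 Ω
Step 3 — Series combination: Z_total = R + L + C = 330 - j3492 Ω = 3508∠-84.6° Ω.
Step 4 — Power factor: PF = cos(φ) = Re(Z)/|Z| = 330/3507.6 = 0.09408.
Step 5 — Type: Im(Z) = -3492 ⇒ leading (phase φ = -84.6°).

PF = 0.09408 (leading, φ = -84.6°)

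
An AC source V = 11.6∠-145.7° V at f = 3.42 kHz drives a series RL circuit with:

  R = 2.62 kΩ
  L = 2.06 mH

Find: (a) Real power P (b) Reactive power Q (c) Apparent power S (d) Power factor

Step 1 — Angular frequency: ω = 2π·f = 2π·3420 = 2.149e+04 rad/s.
Step 2 — Component impedances:
  R: Z = R = 2620 Ω
  L: Z = jωL = j·2.149e+04·0.00206 = 0 + j44.27 Ω
Step 3 — Series combination: Z_total = R + L = 2620 + j44.27 Ω = 2620∠1.0° Ω.
Step 4 — Source phasor: V = 11.6∠-145.7° V = -9.583 - j6.537 V.
Step 5 — Current: I = V / Z = -0.003699 - j0.002433 A = 0.004427∠-146.7° A.
Step 6 — Complex power: S = V·I* = 0.05134 + j0.0008675 VA.
Step 7 — Real power: P = Re(S) = 0.05134 W.
Step 8 — Reactive power: Q = Im(S) = 0.0008675 VAR.
Step 9 — Apparent power: |S| = 0.05135 VA.
Step 10 — Power factor: PF = P/|S| = 0.9999 (lagging).

(a) P = 0.05134 W  (b) Q = 0.0008675 VAR  (c) S = 0.05135 VA  (d) PF = 0.9999 (lagging)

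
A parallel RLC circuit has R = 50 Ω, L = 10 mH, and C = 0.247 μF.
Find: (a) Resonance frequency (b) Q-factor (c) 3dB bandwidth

Step 1 — Resonance: ω₀ = 1/√(LC) = 1/√(0.01·2.47e-07) = 2.012e+04 rad/s.
Step 2 — f₀ = ω₀/(2π) = 3202 Hz.
Step 3 — Parallel Q: Q = R/(ω₀L) = 50/(2.012e+04·0.01) = 0.2485.
Step 4 — Bandwidth: Δω = ω₀/Q = 8.097e+04 rad/s; BW = Δω/(2π) = 1.289e+04 Hz.

(a) f₀ = 3202 Hz  (b) Q = 0.2485  (c) BW = 1.289e+04 Hz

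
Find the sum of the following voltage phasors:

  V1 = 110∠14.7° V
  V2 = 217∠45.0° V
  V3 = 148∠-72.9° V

Step 1 — Convert each phasor to rectangular form:
  V1 = 110·(cos(14.7°) + j·sin(14.7°)) = 106.4 + j27.91 V
  V2 = 217·(cos(45.0°) + j·sin(45.0°)) = 153.4 + j153.4 V
  V3 = 148·(cos(-72.9°) + j·sin(-72.9°)) = 43.52 - j141.5 V
Step 2 — Sum components: V_total = 303.4 + j39.9 V.
Step 3 — Convert to polar: |V_total| = 306 V, ∠V_total = 7.5°.

V_total = 306∠7.5° V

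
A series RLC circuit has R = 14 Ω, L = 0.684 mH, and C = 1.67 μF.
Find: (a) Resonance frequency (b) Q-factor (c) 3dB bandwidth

Step 1 — Resonance: ω₀ = 1/√(LC) = 1/√(0.000684·1.67e-06) = 2.959e+04 rad/s.
Step 2 — f₀ = ω₀/(2π) = 4709 Hz.
Step 3 — Series Q: Q = ω₀L/R = 2.959e+04·0.000684/14 = 1.446.
Step 4 — Bandwidth: Δω = ω₀/Q = 2.047e+04 rad/s; BW = Δω/(2π) = 3258 Hz.

(a) f₀ = 4709 Hz  (b) Q = 1.446  (c) BW = 3258 Hz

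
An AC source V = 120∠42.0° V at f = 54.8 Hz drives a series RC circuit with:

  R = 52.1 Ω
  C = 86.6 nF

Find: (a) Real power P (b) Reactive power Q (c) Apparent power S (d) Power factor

Step 1 — Angular frequency: ω = 2π·f = 2π·54.8 = 344.3 rad/s.
Step 2 — Component impedances:
  R: Z = R = 52.1 Ω
  C: Z = 1/(jωC) = -j/(ω·C) = 0 - j3.354e+04 Ω
Step 3 — Series combination: Z_total = R + C = 52.1 - j3.354e+04 Ω = 3.354e+04∠-89.9° Ω.
Step 4 — Source phasor: V = 120∠42.0° V = 89.18 + j80.3 V.
Step 5 — Current: I = V / Z = -0.00239 + j0.002663 A = 0.003578∠131.9° A.
Step 6 — Complex power: S = V·I* = 0.000667 - j0.4294 VA.
Step 7 — Real power: P = Re(S) = 0.000667 W.
Step 8 — Reactive power: Q = Im(S) = -0.4294 VAR.
Step 9 — Apparent power: |S| = 0.4294 VA.
Step 10 — Power factor: PF = P/|S| = 0.001554 (leading).

(a) P = 0.000667 W  (b) Q = -0.4294 VAR  (c) S = 0.4294 VA  (d) PF = 0.001554 (leading)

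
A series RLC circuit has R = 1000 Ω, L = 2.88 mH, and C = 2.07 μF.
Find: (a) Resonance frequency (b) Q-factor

Step 1 — Resonance condition Im(Z)=0 gives ω₀ = 1/√(LC).
Step 2 — ω₀ = 1/√(0.00288·2.07e-06) = 1.295e+04 rad/s.
Step 3 — f₀ = ω₀/(2π) = 2061 Hz.
Step 4 — Series Q: Q = ω₀L/R = 1.295e+04·0.00288/1000 = 0.0373.

(a) f₀ = 2061 Hz  (b) Q = 0.0373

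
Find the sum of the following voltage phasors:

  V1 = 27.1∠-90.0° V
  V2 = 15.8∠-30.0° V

Step 1 — Convert each phasor to rectangular form:
  V1 = 27.1·(cos(-90.0°) + j·sin(-90.0°)) = 0 - j27.1 V
  V2 = 15.8·(cos(-30.0°) + j·sin(-30.0°)) = 13.68 - j7.9 V
Step 2 — Sum components: V_total = 13.68 - j35 V.
Step 3 — Convert to polar: |V_total| = 37.58 V, ∠V_total = -68.6°.

V_total = 37.58∠-68.6° V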